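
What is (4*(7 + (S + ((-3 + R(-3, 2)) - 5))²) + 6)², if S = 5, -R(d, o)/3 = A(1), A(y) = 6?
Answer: 3232804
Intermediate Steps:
R(d, o) = -18 (R(d, o) = -3*6 = -18)
(4*(7 + (S + ((-3 + R(-3, 2)) - 5))²) + 6)² = (4*(7 + (5 + ((-3 - 18) - 5))²) + 6)² = (4*(7 + (5 + (-21 - 5))²) + 6)² = (4*(7 + (5 - 26)²) + 6)² = (4*(7 + (-21)²) + 6)² = (4*(7 + 441) + 6)² = (4*448 + 6)² = (1792 + 6)² = 1798² = 3232804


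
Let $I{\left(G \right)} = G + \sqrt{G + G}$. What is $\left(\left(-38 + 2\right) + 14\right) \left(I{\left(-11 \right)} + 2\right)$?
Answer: $198 - 22 i \sqrt{22} \approx 198.0 - 103.19 i$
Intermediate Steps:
$I{\left(G \right)} = G + \sqrt{2} \sqrt{G}$ ($I{\left(G \right)} = G + \sqrt{2 G} = G + \sqrt{2} \sqrt{G}$)
$\left(\left(-38 + 2\right) + 14\right) \left(I{\left(-11 \right)} + 2\right) = \left(\left(-38 + 2\right) + 14\right) \left(\left(-11 + \sqrt{2} \sqrt{-11}\right) + 2\right) = \left(-36 + 14\right) \left(\left(-11 + \sqrt{2} i \sqrt{11}\right) + 2\right) = - 22 \left(\left(-11 + i \sqrt{22}\right) + 2\right) = - 22 \left(-9 + i \sqrt{22}\right) = 198 - 22 i \sqrt{22}$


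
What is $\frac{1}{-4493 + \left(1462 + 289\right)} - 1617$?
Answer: $- \frac{4433815}{2742} \approx -1617.0$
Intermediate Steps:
$\frac{1}{-4493 + \left(1462 + 289\right)} - 1617 = \frac{1}{-4493 + 1751} - 1617 = \frac{1}{-2742} - 1617 = - \frac{1}{2742} - 1617 = - \frac{4433815}{2742}$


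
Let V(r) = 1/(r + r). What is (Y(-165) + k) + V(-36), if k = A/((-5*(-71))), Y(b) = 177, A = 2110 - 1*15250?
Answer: 715537/5112 ≈ 139.97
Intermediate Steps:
A = -13140 (A = 2110 - 15250 = -13140)
k = -2628/71 (k = -13140/((-5*(-71))) = -13140/355 = -13140*1/355 = -2628/71 ≈ -37.014)
V(r) = 1/(2*r)
(Y(-165) + k) + V(-36) = (177 - 2628/71) + (1/2)/(-36) = 9939/71 + (1/2)*(-1/36) = 9939/71 - 1/72 = 715537/5112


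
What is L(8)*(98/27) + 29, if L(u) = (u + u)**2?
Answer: 25871/27 ≈ 958.19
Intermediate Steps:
L(u) = 4*u**2 (L(u) = (2*u)**2 = 4*u**2)
L(8)*(98/27) + 29 = (4*8**2)*(98/27) + 29 = (4*64)*(98*(1/27)) + 29 = 256*(98/27) + 29 = 25088/27 + 29 = 25871/27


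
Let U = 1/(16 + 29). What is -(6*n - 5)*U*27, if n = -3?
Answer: 69/5 ≈ 13.800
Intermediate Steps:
U = 1/45 ≈ 0.022222
-(6*n - 5)*U*27 = -(6*(-3) - 5)*(1/45)*27 = -(-18 - 5)*(1/45)*27 = -(-23*1/45)*27 = -(-23)*27/45 = -1*(-69/5) = 69/5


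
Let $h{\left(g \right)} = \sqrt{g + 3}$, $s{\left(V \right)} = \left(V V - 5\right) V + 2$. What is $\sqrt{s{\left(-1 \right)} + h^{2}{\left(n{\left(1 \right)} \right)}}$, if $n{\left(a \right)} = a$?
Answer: $\sqrt{10} \approx 3.1623$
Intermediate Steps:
$s{\left(V \right)} = 2 + V \left(-5 + V^{2}\right)$ ($s{\left(V \right)} = \left(V^{2} - 5\right) V + 2 = \left(-5 + V^{2}\right) V + 2 = V \left(-5 + V^{2}\right) + 2 = 2 + V \left(-5 + V^{2}\right)$)
$h{\left(g \right)} = \sqrt{3 + g}$
$\sqrt{s{\left(-1 \right)} + h^{2}{\left(n{\left(1 \right)} \right)}} = \sqrt{\left(2 + \left(-1\right)^{3} - -5\right) + \left(\sqrt{3 + 1}\right)^{2}} = \sqrt{\left(2 - 1 + 5\right) + \left(\sqrt{4}\right)^{2}} = \sqrt{6 + 2^{2}} = \sqrt{6 + 4} = \sqrt{10}$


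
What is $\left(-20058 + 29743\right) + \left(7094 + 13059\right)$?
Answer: $29838$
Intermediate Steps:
$\left(-20058 + 29743\right) + \left(7094 + 13059\right) = 9685 + 20153 = 29838$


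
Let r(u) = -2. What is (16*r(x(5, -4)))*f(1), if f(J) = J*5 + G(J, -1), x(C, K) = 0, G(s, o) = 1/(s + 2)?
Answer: -512/3 ≈ -170.67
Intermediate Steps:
G(s, o) = 1/(2 + s)
f(J) = 1/(2 + J) + 5*J (f(J) = J*5 + 1/(2 + J) = 5*J + 1/(2 + J) = 1/(2 + J) + 5*J)
(16*r(x(5, -4)))*f(1) = (16*(-2))*((1 + 5*1*(2 + 1))/(2 + 1)) = -32*(1 + 5*1*3)/3 = -32*(1 + 15)/3 = -32*16/3 = -512/3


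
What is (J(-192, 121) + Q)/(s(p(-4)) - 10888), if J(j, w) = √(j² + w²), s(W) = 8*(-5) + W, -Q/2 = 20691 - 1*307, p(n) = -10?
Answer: 20384/5469 - √51505/10938 ≈ 3.7064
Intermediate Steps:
Q = -40768 (Q = -2*(20691 - 1*307) = -2*(20691 - 307) = -2*20384 = -40768)
s(W) = -40 + W
(J(-192, 121) + Q)/(s(p(-4)) - 10888) = (√((-192)² + 121²) - 40768)/((-40 - 10) - 10888) = (√(36864 + 14641) - 40768)/(-50 - 10888) = (√51505 - 40768)/(-10938) = (-40768 + √51505)*(-1/10938) = 20384/5469 - √51505/10938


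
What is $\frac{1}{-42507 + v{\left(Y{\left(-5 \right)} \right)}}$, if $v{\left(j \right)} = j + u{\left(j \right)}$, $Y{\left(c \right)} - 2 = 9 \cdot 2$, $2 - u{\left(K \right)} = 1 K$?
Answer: $- \frac{1}{42505} \approx -2.3527 \cdot 10^{-5}$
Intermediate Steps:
$u{\left(K \right)} = 2 - K$ ($u{\left(K \right)} = 2 - 1 K = 2 - K$)
$Y{\left(c \right)} = 20$ ($Y{\left(c \right)} = 2 + 9 \cdot 2 = 2 + 18 = 20$)
$v{\left(j \right)} = 2$ ($v{\left(j \right)} = j - \left(-2 + j\right) = 2$)
$\frac{1}{-42507 + v{\left(Y{\left(-5 \right)} \right)}} = \frac{1}{-42507 + 2} = \frac{1}{-42505} = - \frac{1}{42505}$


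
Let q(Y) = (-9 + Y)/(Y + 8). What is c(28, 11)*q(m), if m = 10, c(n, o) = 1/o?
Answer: 1/198 ≈ 0.0050505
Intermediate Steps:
q(Y) = (-9 + Y)/(8 + Y)
c(28, 11)*q(m) = ((-9 + 10)/(8 + 10))/11 = (1/18)/11 = ((1/18)*1)/11 = (1/11)*(1/18) = 1/198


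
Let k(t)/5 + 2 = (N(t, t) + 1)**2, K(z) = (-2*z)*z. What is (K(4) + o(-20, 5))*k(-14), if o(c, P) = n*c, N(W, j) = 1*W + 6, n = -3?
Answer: 6580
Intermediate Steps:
K(z) = -2*z**2
N(W, j) = 6 + W (N(W, j) = W + 6 = 6 + W)
k(t) = -10 + 5*(7 + t)**2 (k(t) = -10 + 5*((6 + t) + 1)**2 = -10 + 5*(7 + t)**2)
o(c, P) = -3*c
(K(4) + o(-20, 5))*k(-14) = (-2*4**2 - 3*(-20))*(-10 + 5*(7 - 14)**2) = (-2*16 + 60)*(-10 + 5*(-7)**2) = (-32 + 60)*(-10 + 5*49) = 28*(-10 + 245) = 28*235 = 6580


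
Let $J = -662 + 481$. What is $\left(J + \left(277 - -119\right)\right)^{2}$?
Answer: $46225$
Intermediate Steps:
$J = -181$
$\left(J + \left(277 - -119\right)\right)^{2} = \left(-181 + \left(277 - -119\right)\right)^{2} = \left(-181 + \left(277 + 119\right)\right)^{2} = \left(-181 + 396\right)^{2} = 215^{2} = 46225$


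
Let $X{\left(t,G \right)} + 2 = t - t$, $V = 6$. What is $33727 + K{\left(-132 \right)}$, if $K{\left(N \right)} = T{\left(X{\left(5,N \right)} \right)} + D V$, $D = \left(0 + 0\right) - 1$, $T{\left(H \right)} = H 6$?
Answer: $33709$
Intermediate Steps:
$X{\left(t,G \right)} = -2$ ($X{\left(t,G \right)} = -2 + \left(t - t\right) = -2 + 0 = -2$)
$T{\left(H \right)} = 6 H$
$D = -1$ ($D = 0 - 1 = -1$)
$K{\left(N \right)} = -18$ ($K{\left(N \right)} = 6 \left(-2\right) - 6 = -12 - 6 = -18$)
$33727 + K{\left(-132 \right)} = 33727 - 18 = 33709$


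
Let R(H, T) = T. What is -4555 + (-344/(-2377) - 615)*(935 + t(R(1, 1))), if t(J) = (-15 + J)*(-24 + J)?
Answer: -1847946562/2377 ≈ -7.7743e+5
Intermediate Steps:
t(J) = (-24 + J)*(-15 + J)
-4555 + (-344/(-2377) - 615)*(935 + t(R(1, 1))) = -4555 + (-344/(-2377) - 615)*(935 + (360 + 1² - 39*1)) = -4555 + (-344*(-1/2377) - 615)*(935 + (360 + 1 - 39)) = -4555 + (344/2377 - 615)*(935 + 322) = -4555 - 1461511/2377*1257 = -4555 - 1837119327/2377 = -1847946562/2377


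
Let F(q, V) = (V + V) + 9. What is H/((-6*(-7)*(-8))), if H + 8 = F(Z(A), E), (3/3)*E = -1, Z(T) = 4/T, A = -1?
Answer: 1/336 ≈ 0.0029762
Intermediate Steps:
E = -1
F(q, V) = 9 + 2*V (F(q, V) = 2*V + 9 = 9 + 2*V)
H = -1 (H = -8 + (9 + 2*(-1)) = -8 + (9 - 2) = -8 + 7 = -1)
H/((-6*(-7)*(-8))) = -1/(-6*(-7)*(-8)) = -1/(42*(-8)) = -1/(-336) = -1*(-1/336) = 1/336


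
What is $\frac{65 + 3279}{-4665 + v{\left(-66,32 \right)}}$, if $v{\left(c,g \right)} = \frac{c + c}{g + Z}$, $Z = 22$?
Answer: $- \frac{30096}{42007} \approx -0.71645$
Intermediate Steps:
$v{\left(c,g \right)} = \frac{2 c}{22 + g}$ ($v{\left(c,g \right)} = \frac{c + c}{g + 22} = \frac{2 c}{22 + g}$)
$\frac{65 + 3279}{-4665 + v{\left(-66,32 \right)}} = \frac{65 + 3279}{-4665 + 2 \left(-66\right) \frac{1}{22 + 32}} = \frac{3344}{-4665 + 2 \left(-66\right) \frac{1}{54}} = \frac{3344}{-4665 - \frac{22}{9}} = \frac{3344}{- \frac{42007}{9}} = 3344 \left(- \frac{9}{42007}\right) = - \frac{30096}{42007}$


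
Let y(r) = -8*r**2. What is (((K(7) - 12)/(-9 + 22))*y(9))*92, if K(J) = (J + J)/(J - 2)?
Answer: 2742336/65 ≈ 42190.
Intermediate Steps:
K(J) = 2*J/(-2 + J) (K(J) = (2*J)/(-2 + J) = 2*J/(-2 + J))
(((K(7) - 12)/(-9 + 22))*y(9))*92 = (((2*7/(-2 + 7) - 12)/(-9 + 22))*(-8*9**2))*92 = (((2*7/5 - 12)/13)*(-8*81))*92 = (((2*7*(1/5) - 12)*(1/13))*(-648))*92 = (((14/5 - 12)*(1/13))*(-648))*92 = (-46/5*1/13*(-648))*92 = -46/65*(-648)*92 = (29808/65)*92 = 2742336/65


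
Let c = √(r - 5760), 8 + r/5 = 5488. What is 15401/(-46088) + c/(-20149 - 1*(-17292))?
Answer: -15401/46088 - 2*√5410/2857 ≈ -0.38565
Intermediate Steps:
r = 27400 (r = -40 + 5*5488 = -40 + 27440 = 27400)
c = 2*√5410 (c = √(27400 - 5760) = √21640 = 2*√5410 ≈ 147.11)
15401/(-46088) + c/(-20149 - 1*(-17292)) = 15401/(-46088) + (2*√5410)/(-20149 - 1*(-17292)) = 15401*(-1/46088) + (2*√5410)/(-20149 + 17292) = -15401/46088 + (2*√5410)/(-2857) = -15401/46088 + (2*√5410)*(-1/2857) = -15401/46088 - 2*√5410/2857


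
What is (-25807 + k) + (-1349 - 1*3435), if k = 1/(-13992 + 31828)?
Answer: -545621075/17836 ≈ -30591.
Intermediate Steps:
k = 1/17836 ≈ 5.6066e-5
(-25807 + k) + (-1349 - 1*3435) = (-25807 + 1/17836) + (-1349 - 1*3435) = -460293651/17836 + (-1349 - 3435) = -460293651/17836 - 4784 = -545621075/17836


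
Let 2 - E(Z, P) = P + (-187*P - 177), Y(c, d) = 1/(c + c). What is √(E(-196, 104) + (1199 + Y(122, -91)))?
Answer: √308426309/122 ≈ 143.95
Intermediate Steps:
Y(c, d) = 1/(2*c)
E(Z, P) = 179 + 186*P (E(Z, P) = 2 - (P + (-187*P - 177)) = 2 - (P + (-177 - 187*P)) = 2 - (-177 - 186*P) = 2 + (177 + 186*P) = 179 + 186*P)
√(E(-196, 104) + (1199 + Y(122, -91))) = √((179 + 186*104) + (1199 + (½)/122)) = √((179 + 19344) + (1199 + (½)*(1/122))) = √(19523 + (1199 + 1/244)) = √(19523 + 292557/244) = √(5056169/244) = √308426309/122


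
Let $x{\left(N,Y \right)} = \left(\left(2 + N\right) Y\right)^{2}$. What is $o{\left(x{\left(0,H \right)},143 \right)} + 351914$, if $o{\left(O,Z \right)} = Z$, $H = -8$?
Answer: $352057$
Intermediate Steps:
$x{\left(N,Y \right)} = Y^{2} \left(2 + N\right)^{2}$ ($x{\left(N,Y \right)} = \left(Y \left(2 + N\right)\right)^{2} = Y^{2} \left(2 + N\right)^{2}$)
$o{\left(x{\left(0,H \right)},143 \right)} + 351914 = 143 + 351914 = 352057$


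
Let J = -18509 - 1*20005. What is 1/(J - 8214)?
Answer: -1/46728 ≈ -2.1400e-5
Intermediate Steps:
J = -38514 (J = -18509 - 20005 = -38514)
1/(J - 8214) = 1/(-38514 - 8214) = 1/(-46728) = -1/46728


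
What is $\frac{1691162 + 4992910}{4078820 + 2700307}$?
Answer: $\frac{2228024}{2259709} \approx 0.98598$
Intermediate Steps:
$\frac{1691162 + 4992910}{4078820 + 2700307} = \frac{6684072}{6779127} = 6684072 \cdot \frac{1}{6779127} = \frac{2228024}{2259709}$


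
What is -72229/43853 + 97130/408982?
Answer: -12640459494/8967543823 ≈ -1.4096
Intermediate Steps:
-72229/43853 + 97130/408982 = -72229*1/43853 + 97130*(1/408982) = -72229/43853 + 48565/204491 = -12640459494/8967543823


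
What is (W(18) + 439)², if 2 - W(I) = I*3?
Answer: 149769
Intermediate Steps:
W(I) = 2 - 3*I (W(I) = 2 - I*3 = 2 - 3*I)
(W(18) + 439)² = ((2 - 3*18) + 439)² = ((2 - 54) + 439)² = (-52 + 439)² = 387² = 149769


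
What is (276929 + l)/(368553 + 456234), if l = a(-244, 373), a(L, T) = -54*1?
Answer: 276875/824787 ≈ 0.33569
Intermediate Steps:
a(L, T) = -54
l = -54
(276929 + l)/(368553 + 456234) = (276929 - 54)/(368553 + 456234) = 276875/824787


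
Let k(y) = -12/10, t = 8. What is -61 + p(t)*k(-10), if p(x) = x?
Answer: -353/5 ≈ -70.600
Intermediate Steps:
k(y) = -6/5 (k(y) = -12*1/10 = -6/5)
-61 + p(t)*k(-10) = -61 + 8*(-6/5) = -61 - 48/5 = -353/5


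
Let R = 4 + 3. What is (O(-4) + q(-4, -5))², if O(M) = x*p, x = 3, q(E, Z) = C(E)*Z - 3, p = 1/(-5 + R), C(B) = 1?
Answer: 169/4 ≈ 42.250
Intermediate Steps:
R = 7
p = ½ (p = 1/(-5 + 7) = 1/2 = ½ ≈ 0.50000)
q(E, Z) = -3 + Z (q(E, Z) = 1*Z - 3 = Z - 3 = -3 + Z)
O(M) = 3/2 (O(M) = 3*(½) = 3/2)
(O(-4) + q(-4, -5))² = (3/2 + (-3 - 5))² = (3/2 - 8)² = (-13/2)² = 169/4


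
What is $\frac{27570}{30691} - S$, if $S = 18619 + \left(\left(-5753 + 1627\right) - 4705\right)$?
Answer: $- \frac{300375938}{30691} \approx -9787.1$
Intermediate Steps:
$S = 9788$ ($S = 18619 - 8831 = 9788$)
$\frac{27570}{30691} - S = \frac{27570}{30691} - 9788 = - \frac{300375938}{30691}$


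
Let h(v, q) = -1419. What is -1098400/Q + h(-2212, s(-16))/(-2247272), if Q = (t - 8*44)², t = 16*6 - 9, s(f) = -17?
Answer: -98732156621/6312587048 ≈ -15.641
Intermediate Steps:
t = 87 (t = 96 - 9 = 87)
Q = 70225 (Q = (87 - 8*44)² = (87 - 352)² = (-265)² = 70225)
-1098400/Q + h(-2212, s(-16))/(-2247272) = -1098400/70225 - 1419/(-2247272) = -1098400*1/70225 - 1419*(-1/2247272) = -43936/2809 + 1419/2247272 = -98732156621/6312587048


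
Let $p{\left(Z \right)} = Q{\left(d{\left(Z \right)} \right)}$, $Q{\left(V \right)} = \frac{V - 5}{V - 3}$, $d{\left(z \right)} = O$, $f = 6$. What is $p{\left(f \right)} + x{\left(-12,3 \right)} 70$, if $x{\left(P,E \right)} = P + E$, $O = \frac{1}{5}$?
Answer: $- \frac{4398}{7} \approx -628.29$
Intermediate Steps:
$O = \frac{1}{5} \approx 0.2$
$d{\left(z \right)} = \frac{1}{5}$
$Q{\left(V \right)} = \frac{-5 + V}{-3 + V}$
$p{\left(Z \right)} = \frac{12}{7}$ ($p{\left(Z \right)} = \frac{-5 + \frac{1}{5}}{-3 + \frac{1}{5}} = \frac{1}{- \frac{14}{5}} \left(- \frac{24}{5}\right) = \left(- \frac{5}{14}\right) \left(- \frac{24}{5}\right) = \frac{12}{7}$)
$x{\left(P,E \right)} = E + P$
$p{\left(f \right)} + x{\left(-12,3 \right)} 70 = \frac{12}{7} + \left(3 - 12\right) 70 = \frac{12}{7} - 630 = - \frac{4398}{7}$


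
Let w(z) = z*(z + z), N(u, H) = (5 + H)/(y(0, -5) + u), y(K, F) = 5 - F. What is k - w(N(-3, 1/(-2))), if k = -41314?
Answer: -4048853/98 ≈ -41315.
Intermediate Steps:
N(u, H) = (5 + H)/(10 + u) (N(u, H) = (5 + H)/((5 - 1*(-5)) + u) = (5 + H)/((5 + 5) + u) = (5 + H)/(10 + u))
w(z) = 2*z² (w(z) = z*(2*z) = 2*z²)
k - w(N(-3, 1/(-2))) = -41314 - 2*((5 + 1/(-2))/(10 - 3))² = -41314 - 2*((5 + 1*(-½))/7)² = -41314 - 2*((5 - ½)/7)² = -41314 - 2*((⅐)*(9/2))² = -41314 - 2*(9/14)² = -41314 - 2*81/196 = -41314 - 1*81/98 = -41314 - 81/98 = -4048853/98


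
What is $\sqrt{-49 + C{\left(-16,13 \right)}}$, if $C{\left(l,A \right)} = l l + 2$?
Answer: $\sqrt{209} \approx 14.457$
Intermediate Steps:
$C{\left(l,A \right)} = 2 + l^{2}$ ($C{\left(l,A \right)} = l^{2} + 2 = 2 + l^{2}$)
$\sqrt{-49 + C{\left(-16,13 \right)}} = \sqrt{-49 + \left(2 + \left(-16\right)^{2}\right)} = \sqrt{-49 + \left(2 + 256\right)} = \sqrt{-49 + 258} = \sqrt{209}$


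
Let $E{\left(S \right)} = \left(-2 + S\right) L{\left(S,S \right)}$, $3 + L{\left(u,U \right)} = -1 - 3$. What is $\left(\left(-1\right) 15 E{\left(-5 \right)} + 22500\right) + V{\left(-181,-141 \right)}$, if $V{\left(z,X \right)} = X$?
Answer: $21624$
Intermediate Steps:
$L{\left(u,U \right)} = -7$ ($L{\left(u,U \right)} = -3 - 4 = -7$)
$E{\left(S \right)} = 14 - 7 S$ ($E{\left(S \right)} = \left(-2 + S\right) \left(-7\right) = 14 - 7 S$)
$\left(\left(-1\right) 15 E{\left(-5 \right)} + 22500\right) + V{\left(-181,-141 \right)} = \left(\left(-1\right) 15 \left(14 - -35\right) + 22500\right) - 141 = \left(- 15 \left(14 + 35\right) + 22500\right) - 141 = \left(\left(-15\right) 49 + 22500\right) - 141 = \left(-735 + 22500\right) - 141 = 21765 - 141 = 21624$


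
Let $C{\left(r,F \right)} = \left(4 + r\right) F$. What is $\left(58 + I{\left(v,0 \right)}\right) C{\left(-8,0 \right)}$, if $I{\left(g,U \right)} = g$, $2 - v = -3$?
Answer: $0$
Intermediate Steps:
$C{\left(r,F \right)} = F \left(4 + r\right)$
$v = 5$ ($v = 2 - -3 = 2 + 3 = 5$)
$\left(58 + I{\left(v,0 \right)}\right) C{\left(-8,0 \right)} = \left(58 + 5\right) 0 \left(4 - 8\right) = 63 \cdot 0 \left(-4\right) = 63 \cdot 0 = 0$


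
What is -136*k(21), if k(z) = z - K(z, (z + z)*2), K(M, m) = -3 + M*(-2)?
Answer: -8976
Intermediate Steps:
K(M, m) = -3 - 2*M
k(z) = 3 + 3*z (k(z) = z - (-3 - 2*z) = z + (3 + 2*z) = 3 + 3*z)
-136*k(21) = -136*(3 + 3*21) = -136*(3 + 63) = -136*66 = -8976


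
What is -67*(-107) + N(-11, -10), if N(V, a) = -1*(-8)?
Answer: 7177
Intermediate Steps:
N(V, a) = 8
-67*(-107) + N(-11, -10) = -67*(-107) + 8 = 7169 + 8 = 7177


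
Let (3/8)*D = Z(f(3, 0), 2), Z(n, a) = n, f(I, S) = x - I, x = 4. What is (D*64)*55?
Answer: 28160/3 ≈ 9386.7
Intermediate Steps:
f(I, S) = 4 - I
D = 8/3 (D = 8*(4 - 1*3)/3 = 8*(4 - 3)/3 = (8/3)*1 = 8/3 ≈ 2.6667)
(D*64)*55 = ((8/3)*64)*55 = (512/3)*55 = 28160/3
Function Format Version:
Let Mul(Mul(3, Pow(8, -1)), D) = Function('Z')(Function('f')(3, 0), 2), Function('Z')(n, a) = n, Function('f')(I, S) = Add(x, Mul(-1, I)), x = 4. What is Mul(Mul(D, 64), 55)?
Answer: Rational(28160, 3) ≈ 9386.7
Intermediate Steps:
Function('f')(I, S) = Add(4, Mul(-1, I))
D = Rational(8, 3) (D = Mul(Rational(8, 3), Add(4, Mul(-1, 3))) = Mul(Rational(8, 3), Add(4, -3)) = Mul(Rational(8, 3), 1) = Rational(8, 3) ≈ 2.6667)
Mul(Mul(D, 64), 55) = Mul(Mul(Rational(8, 3), 64), 55) = Mul(Rational(512, 3), 55) = Rational(28160, 3)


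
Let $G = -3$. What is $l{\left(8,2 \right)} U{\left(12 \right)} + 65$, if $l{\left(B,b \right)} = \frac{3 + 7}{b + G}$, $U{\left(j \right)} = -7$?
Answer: $135$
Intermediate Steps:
$l{\left(B,b \right)} = \frac{10}{-3 + b}$ ($l{\left(B,b \right)} = \frac{3 + 7}{b - 3} = \frac{10}{-3 + b}$)
$l{\left(8,2 \right)} U{\left(12 \right)} + 65 = \frac{10}{-3 + 2} \left(-7\right) + 65 = \frac{10}{-1} \left(-7\right) + 65 = 10 \left(-1\right) \left(-7\right) + 65 = \left(-10\right) \left(-7\right) + 65 = 70 + 65 = 135$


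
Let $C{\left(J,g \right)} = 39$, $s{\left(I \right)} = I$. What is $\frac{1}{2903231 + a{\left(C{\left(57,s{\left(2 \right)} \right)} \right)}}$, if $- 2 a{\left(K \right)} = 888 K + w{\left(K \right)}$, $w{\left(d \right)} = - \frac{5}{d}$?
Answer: $\frac{78}{225101375} \approx 3.4651 \cdot 10^{-7}$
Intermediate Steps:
$a{\left(K \right)} = - 444 K + \frac{5}{2 K}$ ($a{\left(K \right)} = - \frac{888 K - \frac{5}{K}}{2} = - \frac{- \frac{5}{K} + 888 K}{2} = - 444 K + \frac{5}{2 K}$)
$\frac{1}{2903231 + a{\left(C{\left(57,s{\left(2 \right)} \right)} \right)}} = \frac{1}{2903231 + \left(\left(-444\right) 39 + \frac{5}{2 \cdot 39}\right)} = \frac{1}{2903231 + \left(-17316 + \frac{5}{2} \cdot \frac{1}{39}\right)} = \frac{1}{2903231 + \left(-17316 + \frac{5}{78}\right)} = \frac{1}{2903231 - \frac{1350643}{78}} = \frac{1}{\frac{225101375}{78}} = \frac{78}{225101375}$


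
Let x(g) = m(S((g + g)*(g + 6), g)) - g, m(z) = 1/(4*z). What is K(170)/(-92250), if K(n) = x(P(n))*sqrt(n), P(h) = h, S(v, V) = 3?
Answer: 2039*sqrt(170)/1107000 ≈ 0.024016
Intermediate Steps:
m(z) = 1/(4*z)
x(g) = 1/12 - g (x(g) = (1/4)/3 - g = (1/4)*(1/3) - g = 1/12 - g)
K(n) = sqrt(n)*(1/12 - n) (K(n) = (1/12 - n)*sqrt(n) = sqrt(n)*(1/12 - n))
K(170)/(-92250) = (sqrt(170)*(1/12 - 1*170))/(-92250) = (sqrt(170)*(1/12 - 170))*(-1/92250) = (sqrt(170)*(-2039/12))*(-1/92250) = -2039*sqrt(170)/12*(-1/92250) = 2039*sqrt(170)/1107000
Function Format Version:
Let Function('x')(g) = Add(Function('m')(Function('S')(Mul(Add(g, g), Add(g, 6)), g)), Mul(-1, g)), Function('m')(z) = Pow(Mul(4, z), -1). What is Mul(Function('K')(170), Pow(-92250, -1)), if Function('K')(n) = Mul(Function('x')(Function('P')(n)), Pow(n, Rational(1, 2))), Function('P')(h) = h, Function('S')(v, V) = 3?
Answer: Mul(Rational(2039, 1107000), Pow(170, Rational(1, 2))) ≈ 0.024016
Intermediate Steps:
Function('m')(z) = Mul(Rational(1, 4), Pow(z, -1))
Function('x')(g) = Add(Rational(1, 12), Mul(-1, g)) (Function('x')(g) = Add(Mul(Rational(1, 4), Pow(3, -1)), Mul(-1, g)) = Add(Mul(Rational(1, 4), Rational(1, 3)), Mul(-1, g)) = Add(Rational(1, 12), Mul(-1, g)))
Function('K')(n) = Mul(Pow(n, Rational(1, 2)), Add(Rational(1, 12), Mul(-1, n))) (Function('K')(n) = Mul(Add(Rational(1, 12), Mul(-1, n)), Pow(n, Rational(1, 2))) = Mul(Pow(n, Rational(1, 2)), Add(Rational(1, 12), Mul(-1, n))))
Mul(Function('K')(170), Pow(-92250, -1)) = Mul(Mul(Pow(170, Rational(1, 2)), Add(Rational(1, 12), Mul(-1, 170))), Pow(-92250, -1)) = Mul(Mul(Pow(170, Rational(1, 2)), Add(Rational(1, 12), -170)), Rational(-1, 92250)) = Mul(Mul(Pow(170, Rational(1, 2)), Rational(-2039, 12)), Rational(-1, 92250)) = Mul(Mul(Rational(-2039, 12), Pow(170, Rational(1, 2))), Rational(-1, 92250)) = Mul(Rational(2039, 1107000), Pow(170, Rational(1, 2)))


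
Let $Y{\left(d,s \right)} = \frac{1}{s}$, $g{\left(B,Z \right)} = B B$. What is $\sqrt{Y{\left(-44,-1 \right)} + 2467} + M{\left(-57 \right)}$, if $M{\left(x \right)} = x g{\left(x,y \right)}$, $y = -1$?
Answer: $-185193 + 3 \sqrt{274} \approx -1.8514 \cdot 10^{5}$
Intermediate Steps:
$g{\left(B,Z \right)} = B^{2}$
$M{\left(x \right)} = x^{3}$ ($M{\left(x \right)} = x x^{2} = x^{3}$)
$\sqrt{Y{\left(-44,-1 \right)} + 2467} + M{\left(-57 \right)} = \sqrt{\frac{1}{-1} + 2467} + \left(-57\right)^{3} = \sqrt{-1 + 2467} - 185193 = \sqrt{2466} - 185193 = 3 \sqrt{274} - 185193 = -185193 + 3 \sqrt{274}$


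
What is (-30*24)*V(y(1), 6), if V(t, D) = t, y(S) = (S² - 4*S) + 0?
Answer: 2160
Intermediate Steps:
y(S) = S² - 4*S
(-30*24)*V(y(1), 6) = (-30*24)*(1*(-4 + 1)) = -720*(-3) = 2160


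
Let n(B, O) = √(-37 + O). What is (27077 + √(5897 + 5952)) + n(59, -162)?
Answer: 27077 + 17*√41 + I*√199 ≈ 27186.0 + 14.107*I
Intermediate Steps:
(27077 + √(5897 + 5952)) + n(59, -162) = (27077 + √(5897 + 5952)) + √(-37 - 162) = (27077 + √11849) + √(-199) = (27077 + 17*√41) + I*√199 = 27077 + 17*√41 + I*√199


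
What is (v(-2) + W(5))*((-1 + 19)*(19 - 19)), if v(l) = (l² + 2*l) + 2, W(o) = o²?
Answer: 0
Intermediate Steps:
v(l) = 2 + l² + 2*l
(v(-2) + W(5))*((-1 + 19)*(19 - 19)) = ((2 + (-2)² + 2*(-2)) + 5²)*((-1 + 19)*(19 - 19)) = ((2 + 4 - 4) + 25)*(18*0) = (2 + 25)*0 = 27*0 = 0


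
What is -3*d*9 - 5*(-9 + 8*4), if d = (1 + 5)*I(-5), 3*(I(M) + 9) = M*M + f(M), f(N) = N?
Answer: 263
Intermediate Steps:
I(M) = -9 + M/3 + M²/3 (I(M) = -9 + (M*M + M)/3 = -9 + (M² + M)/3 = -9 + (M + M²)/3 = -9 + (M/3 + M²/3) = -9 + M/3 + M²/3)
d = -14 (d = (1 + 5)*(-9 + (⅓)*(-5) + (⅓)*(-5)²) = 6*(-9 - 5/3 + (⅓)*25) = 6*(-9 - 5/3 + 25/3) = 6*(-7/3) = -14)
-3*d*9 - 5*(-9 + 8*4) = -3*(-14)*9 - 5*(-9 + 8*4) = 42*9 - 5*(-9 + 32) = 378 - 5*23 = 378 - 115 = 263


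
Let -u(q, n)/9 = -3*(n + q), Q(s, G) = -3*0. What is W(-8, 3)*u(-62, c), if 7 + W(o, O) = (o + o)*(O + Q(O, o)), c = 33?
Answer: 43065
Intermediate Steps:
Q(s, G) = 0
W(o, O) = -7 + 2*O*o (W(o, O) = -7 + (o + o)*(O + 0) = -7 + (2*o)*O = -7 + 2*O*o)
u(q, n) = 27*n + 27*q (u(q, n) = -(-27)*(n + q) = -9*(-3*n - 3*q) = 27*n + 27*q)
W(-8, 3)*u(-62, c) = (-7 + 2*3*(-8))*(27*33 + 27*(-62)) = (-7 - 48)*(891 - 1674) = -55*(-783) = 43065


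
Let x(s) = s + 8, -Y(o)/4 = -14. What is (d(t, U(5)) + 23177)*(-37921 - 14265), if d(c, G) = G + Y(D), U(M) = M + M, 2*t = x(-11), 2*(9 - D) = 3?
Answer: -1212959198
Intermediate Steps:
D = 15/2 (D = 9 - ½*3 = 9 - 3/2 = 15/2 ≈ 7.5000)
Y(o) = 56 (Y(o) = -4*(-14) = 56)
x(s) = 8 + s
t = -3/2 (t = (8 - 11)/2 = (½)*(-3) = -3/2 ≈ -1.5000)
U(M) = 2*M
d(c, G) = 56 + G (d(c, G) = G + 56 = 56 + G)
(d(t, U(5)) + 23177)*(-37921 - 14265) = ((56 + 2*5) + 23177)*(-37921 - 14265) = ((56 + 10) + 23177)*(-52186) = (66 + 23177)*(-52186) = 23243*(-52186) = -1212959198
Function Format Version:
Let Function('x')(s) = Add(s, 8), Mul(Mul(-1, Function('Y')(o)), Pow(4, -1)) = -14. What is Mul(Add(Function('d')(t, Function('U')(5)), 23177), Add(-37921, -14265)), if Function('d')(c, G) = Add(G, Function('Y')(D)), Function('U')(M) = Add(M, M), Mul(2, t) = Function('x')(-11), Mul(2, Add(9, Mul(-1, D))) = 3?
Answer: -1212959198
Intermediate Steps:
D = Rational(15, 2) (D = Add(9, Mul(Rational(-1, 2), 3)) = Add(9, Rational(-3, 2)) = Rational(15, 2) ≈ 7.5000)
Function('Y')(o) = 56 (Function('Y')(o) = Mul(-4, -14) = 56)
Function('x')(s) = Add(8, s)
t = Rational(-3, 2) (t = Mul(Rational(1, 2), Add(8, -11)) = Mul(Rational(1, 2), -3) = Rational(-3, 2) ≈ -1.5000)
Function('U')(M) = Mul(2, M)
Function('d')(c, G) = Add(56, G) (Function('d')(c, G) = Add(G, 56) = Add(56, G))
Mul(Add(Function('d')(t, Function('U')(5)), 23177), Add(-37921, -14265)) = Mul(Add(Add(56, Mul(2, 5)), 23177), Add(-37921, -14265)) = Mul(Add(Add(56, 10), 23177), -52186) = Mul(Add(66, 23177), -52186) = Mul(23243, -52186) = -1212959198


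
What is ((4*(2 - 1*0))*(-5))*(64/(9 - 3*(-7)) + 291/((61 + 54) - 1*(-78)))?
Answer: -84328/579 ≈ -145.64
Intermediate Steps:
((4*(2 - 1*0))*(-5))*(64/(9 - 3*(-7)) + 291/((61 + 54) - 1*(-78))) = ((4*(2 + 0))*(-5))*(64/(9 + 21) + 291/(115 + 78)) = ((4*2)*(-5))*(64/30 + 291/193) = (8*(-5))*(64*(1/30) + 291*(1/193)) = -40*(32/15 + 291/193) = -40*10541/2895 = -84328/579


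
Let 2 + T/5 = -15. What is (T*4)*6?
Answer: -2040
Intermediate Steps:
T = -85 (T = -10 + 5*(-15) = -10 - 75 = -85)
(T*4)*6 = -85*4*6 = -340*6 = -2040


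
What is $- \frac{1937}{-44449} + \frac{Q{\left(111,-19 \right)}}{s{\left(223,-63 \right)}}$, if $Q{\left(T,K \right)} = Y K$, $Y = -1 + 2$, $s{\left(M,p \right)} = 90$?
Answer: $- \frac{670201}{4000410} \approx -0.16753$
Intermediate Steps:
$Y = 1$
$Q{\left(T,K \right)} = K$ ($Q{\left(T,K \right)} = 1 K = K$)
$- \frac{1937}{-44449} + \frac{Q{\left(111,-19 \right)}}{s{\left(223,-63 \right)}} = - \frac{1937}{-44449} - \frac{19}{90} = \left(-1937\right) \left(- \frac{1}{44449}\right) - \frac{19}{90} = \frac{1937}{44449} - \frac{19}{90} = - \frac{670201}{4000410}$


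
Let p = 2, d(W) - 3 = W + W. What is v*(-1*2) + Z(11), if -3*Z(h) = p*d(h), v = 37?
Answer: -272/3 ≈ -90.667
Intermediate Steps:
d(W) = 3 + 2*W (d(W) = 3 + (W + W) = 3 + 2*W)
Z(h) = -2 - 4*h/3 (Z(h) = -2*(3 + 2*h)/3 = -(6 + 4*h)/3 = -2 - 4*h/3)
v*(-1*2) + Z(11) = 37*(-1*2) + (-2 - 4/3*11) = 37*(-2) + (-2 - 44/3) = -74 - 50/3 = -272/3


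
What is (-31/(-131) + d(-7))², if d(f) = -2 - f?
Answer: 470596/17161 ≈ 27.422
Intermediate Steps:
(-31/(-131) + d(-7))² = (-31/(-131) + (-2 - 1*(-7)))² = (-31*(-1/131) + (-2 + 7))² = (31/131 + 5)² = (686/131)² = 470596/17161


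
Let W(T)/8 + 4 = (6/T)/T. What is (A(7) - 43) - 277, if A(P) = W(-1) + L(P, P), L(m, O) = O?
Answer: -297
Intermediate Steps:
W(T) = -32 + 48/T² (W(T) = -32 + 8*((6/T)/T) = -32 + 8*(6/T²) = -32 + 48/T²)
A(P) = 16 + P (A(P) = (-32 + 48/(-1)²) + P = (-32 + 48*1) + P = (-32 + 48) + P = 16 + P)
(A(7) - 43) - 277 = ((16 + 7) - 43) - 277 = (23 - 43) - 277 = -20 - 277 = -297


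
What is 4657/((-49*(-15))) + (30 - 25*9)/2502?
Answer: 1278721/204330 ≈ 6.2581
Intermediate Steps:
4657/((-49*(-15))) + (30 - 25*9)/2502 = 4657/735 + (30 - 225)*(1/2502) = 4657*(1/735) - 195*1/2502 = 4657/735 - 65/834 = 1278721/204330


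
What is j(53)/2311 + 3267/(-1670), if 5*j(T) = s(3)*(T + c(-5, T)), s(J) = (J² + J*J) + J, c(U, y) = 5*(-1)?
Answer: -1442673/771874 ≈ -1.8691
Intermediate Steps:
c(U, y) = -5
s(J) = J + 2*J² (s(J) = (J² + J²) + J = 2*J² + J = J + 2*J²)
j(T) = -21 + 21*T/5 (j(T) = ((3*(1 + 2*3))*(T - 5))/5 = ((3*(1 + 6))*(-5 + T))/5 = ((3*7)*(-5 + T))/5 = (21*(-5 + T))/5 = (-105 + 21*T)/5 = -21 + 21*T/5)
j(53)/2311 + 3267/(-1670) = (-21 + (21/5)*53)/2311 + 3267/(-1670) = (-21 + 1113/5)*(1/2311) + 3267*(-1/1670) = (1008/5)*(1/2311) - 3267/1670 = 1008/11555 - 3267/1670 = -1442673/771874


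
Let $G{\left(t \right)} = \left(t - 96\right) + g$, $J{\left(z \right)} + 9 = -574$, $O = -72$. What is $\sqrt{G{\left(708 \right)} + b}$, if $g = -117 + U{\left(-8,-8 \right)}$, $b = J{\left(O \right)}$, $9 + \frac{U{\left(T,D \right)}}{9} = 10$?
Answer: $i \sqrt{79} \approx 8.8882 i$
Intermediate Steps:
$U{\left(T,D \right)} = 9$ ($U{\left(T,D \right)} = -81 + 9 \cdot 10 = -81 + 90 = 9$)
$J{\left(z \right)} = -583$ ($J{\left(z \right)} = -9 - 574 = -583$)
$b = -583$
$g = -108$ ($g = -117 + 9 = -108$)
$G{\left(t \right)} = -204 + t$ ($G{\left(t \right)} = \left(t - 96\right) - 108 = \left(-96 + t\right) - 108 = -204 + t$)
$\sqrt{G{\left(708 \right)} + b} = \sqrt{\left(-204 + 708\right) - 583} = \sqrt{504 - 583} = \sqrt{-79} = i \sqrt{79}$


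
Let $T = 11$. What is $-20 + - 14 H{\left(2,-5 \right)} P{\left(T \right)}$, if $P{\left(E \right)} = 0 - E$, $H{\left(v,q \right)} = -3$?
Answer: $-482$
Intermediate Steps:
$P{\left(E \right)} = - E$
$-20 + - 14 H{\left(2,-5 \right)} P{\left(T \right)} = -20 + \left(-14\right) \left(-3\right) \left(\left(-1\right) 11\right) = -20 + 42 \left(-11\right) = -20 - 462 = -482$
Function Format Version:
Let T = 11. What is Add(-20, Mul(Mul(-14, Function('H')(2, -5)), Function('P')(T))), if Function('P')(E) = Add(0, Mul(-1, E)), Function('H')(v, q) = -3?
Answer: -482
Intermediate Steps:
Function('P')(E) = Mul(-1, E)
Add(-20, Mul(Mul(-14, Function('H')(2, -5)), Function('P')(T))) = Add(-20, Mul(Mul(-14, -3), Mul(-1, 11))) = Add(-20, Mul(42, -11)) = Add(-20, -462) = -482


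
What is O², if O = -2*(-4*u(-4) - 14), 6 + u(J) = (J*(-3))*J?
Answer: 163216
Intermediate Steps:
u(J) = -6 - 3*J² (u(J) = -6 + (J*(-3))*J = -6 + (-3*J)*J = -6 - 3*J²)
O = -404 (O = -2*(-4*(-6 - 3*(-4)²) - 14) = -2*(-4*(-6 - 3*16) - 14) = -2*(-4*(-6 - 48) - 14) = -2*(-4*(-54) - 14) = -2*(216 - 14) = -2*202 = -404)
O² = (-404)² = 163216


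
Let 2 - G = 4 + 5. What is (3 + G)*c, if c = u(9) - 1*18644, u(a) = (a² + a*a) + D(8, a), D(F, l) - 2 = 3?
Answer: 73908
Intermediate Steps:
D(F, l) = 5 (D(F, l) = 2 + 3 = 5)
u(a) = 5 + 2*a² (u(a) = (a² + a*a) + 5 = (a² + a²) + 5 = 2*a² + 5 = 5 + 2*a²)
G = -7 (G = 2 - (4 + 5) = 2 - 1*9 = 2 - 9 = -7)
c = -18477 (c = (5 + 2*9²) - 1*18644 = (5 + 2*81) - 18644 = (5 + 162) - 18644 = 167 - 18644 = -18477)
(3 + G)*c = (3 - 7)*(-18477) = -4*(-18477) = 73908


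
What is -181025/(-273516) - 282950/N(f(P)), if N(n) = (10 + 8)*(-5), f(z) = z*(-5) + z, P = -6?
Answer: 2580254815/820548 ≈ 3144.6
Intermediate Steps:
f(z) = -4*z (f(z) = -5*z + z = -4*z)
N(n) = -90 (N(n) = 18*(-5) = -90)
-181025/(-273516) - 282950/N(f(P)) = -181025/(-273516) - 282950/(-90) = -181025*(-1/273516) - 282950*(-1/90) = 181025/273516 + 28295/9 = 2580254815/820548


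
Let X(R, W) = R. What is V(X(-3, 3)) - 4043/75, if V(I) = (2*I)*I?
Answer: -2693/75 ≈ -35.907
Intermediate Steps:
V(I) = 2*I²
V(X(-3, 3)) - 4043/75 = 2*(-3)² - 4043/75 = 2*9 - 4043/75 = 18 - 1*4043/75 = 18 - 4043/75 = -2693/75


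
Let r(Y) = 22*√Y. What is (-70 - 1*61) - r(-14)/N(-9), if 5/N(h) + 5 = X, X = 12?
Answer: -131 - 154*I*√14/5 ≈ -131.0 - 115.24*I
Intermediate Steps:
N(h) = 5/7 (N(h) = 5/(-5 + 12) = 5/7)
(-70 - 1*61) - r(-14)/N(-9) = (-70 - 1*61) - 22*√(-14)/5/7 = (-70 - 61) - 22*(I*√14)*7/5 = -131 - 22*I*√14*7/5 = -131 - 154*I*√14/5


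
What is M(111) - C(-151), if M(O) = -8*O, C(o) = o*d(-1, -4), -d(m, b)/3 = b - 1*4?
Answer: 2736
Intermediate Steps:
d(m, b) = 12 - 3*b (d(m, b) = -3*(b - 1*4) = -3*(b - 4) = -3*(-4 + b) = 12 - 3*b)
C(o) = 24*o (C(o) = o*(12 - 3*(-4)) = o*(12 + 12) = o*24 = 24*o)
M(111) - C(-151) = -8*111 - 24*(-151) = -888 - 1*(-3624) = -888 + 3624 = 2736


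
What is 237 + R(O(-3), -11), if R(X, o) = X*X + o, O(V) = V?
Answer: 235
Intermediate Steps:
R(X, o) = o + X² (R(X, o) = X² + o = o + X²)
237 + R(O(-3), -11) = 237 + (-11 + (-3)²) = 237 + (-11 + 9) = 237 - 2 = 235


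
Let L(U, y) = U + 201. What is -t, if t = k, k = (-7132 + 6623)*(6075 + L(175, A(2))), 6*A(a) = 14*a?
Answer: 3283559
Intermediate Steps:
A(a) = 7*a/3 (A(a) = (14*a)/6 = 7*a/3)
L(U, y) = 201 + U
k = -3283559 (k = (-7132 + 6623)*(6075 + (201 + 175)) = -509*(6075 + 376) = -509*6451 = -3283559)
t = -3283559
-t = -1*(-3283559) = 3283559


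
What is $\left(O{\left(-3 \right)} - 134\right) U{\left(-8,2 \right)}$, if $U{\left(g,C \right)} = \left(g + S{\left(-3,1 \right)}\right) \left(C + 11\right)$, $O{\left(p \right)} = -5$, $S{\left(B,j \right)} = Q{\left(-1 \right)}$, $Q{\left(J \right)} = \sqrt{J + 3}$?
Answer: $14456 - 1807 \sqrt{2} \approx 11901.0$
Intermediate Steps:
$Q{\left(J \right)} = \sqrt{3 + J}$
$S{\left(B,j \right)} = \sqrt{2}$ ($S{\left(B,j \right)} = \sqrt{3 - 1} = \sqrt{2}$)
$U{\left(g,C \right)} = \left(11 + C\right) \left(g + \sqrt{2}\right)$ ($U{\left(g,C \right)} = \left(g + \sqrt{2}\right) \left(C + 11\right) = \left(g + \sqrt{2}\right) \left(11 + C\right) = \left(11 + C\right) \left(g + \sqrt{2}\right)$)
$\left(O{\left(-3 \right)} - 134\right) U{\left(-8,2 \right)} = \left(-5 - 134\right) \left(11 \left(-8\right) + 11 \sqrt{2} + 2 \left(-8\right) + 2 \sqrt{2}\right) = - 139 \left(-88 + 11 \sqrt{2} - 16 + 2 \sqrt{2}\right) = - 139 \left(-104 + 13 \sqrt{2}\right) = 14456 - 1807 \sqrt{2}$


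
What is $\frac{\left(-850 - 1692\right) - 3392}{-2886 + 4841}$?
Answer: $- \frac{258}{85} \approx -3.0353$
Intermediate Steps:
$\frac{\left(-850 - 1692\right) - 3392}{-2886 + 4841} = \frac{\left(-850 - 1692\right) - 3392}{1955} = \left(-2542 - 3392\right) \frac{1}{1955} = \left(-5934\right) \frac{1}{1955} = - \frac{258}{85}$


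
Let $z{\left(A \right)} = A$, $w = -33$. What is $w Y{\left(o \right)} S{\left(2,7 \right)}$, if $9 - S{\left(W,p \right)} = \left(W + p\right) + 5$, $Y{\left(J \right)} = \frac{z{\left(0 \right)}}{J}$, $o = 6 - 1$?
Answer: $0$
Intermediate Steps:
$o = 5$
$Y{\left(J \right)} = 0$ ($Y{\left(J \right)} = \frac{0}{J} = 0$)
$S{\left(W,p \right)} = 4 - W - p$ ($S{\left(W,p \right)} = 9 - \left(\left(W + p\right) + 5\right) = 9 - \left(5 + W + p\right) = 4 - W - p$)
$w Y{\left(o \right)} S{\left(2,7 \right)} = \left(-33\right) 0 \left(4 - 2 - 7\right) = 0 \left(4 - 2 - 7\right) = 0 \left(-5\right) = 0$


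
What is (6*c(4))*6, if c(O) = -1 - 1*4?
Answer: -180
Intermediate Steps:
c(O) = -5 (c(O) = -1 - 4 = -5)
(6*c(4))*6 = (6*(-5))*6 = -30*6 = -180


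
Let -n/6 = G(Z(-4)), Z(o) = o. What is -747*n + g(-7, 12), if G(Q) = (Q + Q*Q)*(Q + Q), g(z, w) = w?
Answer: -430260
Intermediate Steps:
G(Q) = 2*Q*(Q + Q**2) (G(Q) = (Q + Q**2)*(2*Q) = 2*Q*(Q + Q**2))
n = 576 (n = -12*(-4)**2*(1 - 4) = -12*16*(-3) = -6*(-96) = 576)
-747*n + g(-7, 12) = -747*576 + 12 = -430272 + 12 = -430260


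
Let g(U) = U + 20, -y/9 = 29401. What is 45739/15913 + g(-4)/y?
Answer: 12102696443/4210723017 ≈ 2.8743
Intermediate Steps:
y = -264609 (y = -9*29401 = -264609)
g(U) = 20 + U
45739/15913 + g(-4)/y = 45739/15913 + (20 - 4)/(-264609) = 45739*(1/15913) + 16*(-1/264609) = 45739/15913 - 16/264609 = 12102696443/4210723017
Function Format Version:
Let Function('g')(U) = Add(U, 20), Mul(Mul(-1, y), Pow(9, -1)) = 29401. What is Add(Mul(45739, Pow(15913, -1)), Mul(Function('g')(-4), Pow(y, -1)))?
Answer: Rational(12102696443, 4210723017) ≈ 2.8743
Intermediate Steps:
y = -264609 (y = Mul(-9, 29401) = -264609)
Function('g')(U) = Add(20, U)
Add(Mul(45739, Pow(15913, -1)), Mul(Function('g')(-4), Pow(y, -1))) = Add(Mul(45739, Pow(15913, -1)), Mul(Add(20, -4), Pow(-264609, -1))) = Add(Mul(45739, Rational(1, 15913)), Mul(16, Rational(-1, 264609))) = Add(Rational(45739, 15913), Rational(-16, 264609)) = Rational(12102696443, 4210723017)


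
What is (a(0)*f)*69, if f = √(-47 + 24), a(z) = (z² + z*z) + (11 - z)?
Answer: 759*I*√23 ≈ 3640.0*I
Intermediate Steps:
a(z) = 11 - z + 2*z² (a(z) = (z² + z²) + (11 - z) = 2*z² + (11 - z) = 11 - z + 2*z²)
f = I*√23 (f = √(-23) = I*√23 ≈ 4.7958*I)
(a(0)*f)*69 = ((11 - 1*0 + 2*0²)*(I*√23))*69 = ((11 + 0 + 2*0)*(I*√23))*69 = ((11 + 0 + 0)*(I*√23))*69 = (11*(I*√23))*69 = (11*I*√23)*69 = 759*I*√23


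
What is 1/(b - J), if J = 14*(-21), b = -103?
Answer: 1/191 ≈ 0.0052356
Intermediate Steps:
J = -294
1/(b - J) = 1/(-103 - 1*(-294)) = 1/(-103 + 294) = 1/191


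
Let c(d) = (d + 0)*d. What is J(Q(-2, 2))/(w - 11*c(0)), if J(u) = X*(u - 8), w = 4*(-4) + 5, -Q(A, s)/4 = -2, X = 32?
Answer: 0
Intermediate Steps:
Q(A, s) = 8 (Q(A, s) = -4*(-2) = 8)
w = -11 (w = -16 + 5 = -11)
c(d) = d**2 (c(d) = d*d = d**2)
J(u) = -256 + 32*u (J(u) = 32*(u - 8) = 32*(-8 + u) = -256 + 32*u)
J(Q(-2, 2))/(w - 11*c(0)) = (-256 + 32*8)/(-11 - 11*0**2) = (-256 + 256)/(-11 - 11*0) = 0/(-11 + 0) = 0/(-11) = 0*(-1/11) = 0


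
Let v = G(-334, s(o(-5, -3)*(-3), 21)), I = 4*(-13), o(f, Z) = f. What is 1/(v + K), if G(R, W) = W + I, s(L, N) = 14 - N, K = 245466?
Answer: 1/245407 ≈ 4.0749e-6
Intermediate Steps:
I = -52
G(R, W) = -52 + W (G(R, W) = W - 52 = -52 + W)
v = -59 (v = -52 + (14 - 1*21) = -52 + (14 - 21) = -52 - 7 = -59)
1/(v + K) = 1/(-59 + 245466) = 1/245407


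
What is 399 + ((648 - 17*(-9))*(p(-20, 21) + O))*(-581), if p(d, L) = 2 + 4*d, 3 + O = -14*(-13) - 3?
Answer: -45606939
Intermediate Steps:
O = 176 (O = -3 + (-14*(-13) - 3) = -3 + (182 - 3) = -3 + 179 = 176)
399 + ((648 - 17*(-9))*(p(-20, 21) + O))*(-581) = 399 + ((648 - 17*(-9))*((2 + 4*(-20)) + 176))*(-581) = 399 + ((648 + 153)*((2 - 80) + 176))*(-581) = 399 + (801*(-78 + 176))*(-581) = 399 + (801*98)*(-581) = 399 + 78498*(-581) = 399 - 45607338 = -45606939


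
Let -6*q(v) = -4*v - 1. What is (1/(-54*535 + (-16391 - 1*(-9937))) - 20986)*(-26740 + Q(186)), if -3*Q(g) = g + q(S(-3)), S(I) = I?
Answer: 357828702073625/636192 ≈ 5.6245e+8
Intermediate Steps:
q(v) = ⅙ + 2*v/3 (q(v) = -(-4*v - 1)/6 = -(-1 - 4*v)/6 = ⅙ + 2*v/3)
Q(g) = 11/18 - g/3 (Q(g) = -(g + (⅙ + (⅔)*(-3)))/3 = -(g + (⅙ - 2))/3 = -(g - 11/6)/3 = -(-11/6 + g)/3 = 11/18 - g/3)
(1/(-54*535 + (-16391 - 1*(-9937))) - 20986)*(-26740 + Q(186)) = (1/(-54*535 + (-16391 - 1*(-9937))) - 20986)*(-26740 + (11/18 - ⅓*186)) = (1/(-28890 + (-16391 + 9937)) - 20986)*(-26740 + (11/18 - 62)) = (1/(-28890 - 6454) - 20986)*(-26740 - 1105/18) = (1/(-35344) - 20986)*(-482425/18) = (-1/35344 - 20986)*(-482425/18) = -741729185/35344*(-482425/18) = 357828702073625/636192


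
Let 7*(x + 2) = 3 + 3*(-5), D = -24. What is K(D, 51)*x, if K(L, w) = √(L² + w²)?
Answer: -78*√353/7 ≈ -209.36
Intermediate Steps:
x = -26/7 (x = -2 + (3 + 3*(-5))/7 = -2 + (3 - 15)/7 = -2 + (⅐)*(-12) = -2 - 12/7 = -26/7 ≈ -3.7143)
K(D, 51)*x = √((-24)² + 51²)*(-26/7) = √(576 + 2601)*(-26/7) = √3177*(-26/7) = (3*√353)*(-26/7) = -78*√353/7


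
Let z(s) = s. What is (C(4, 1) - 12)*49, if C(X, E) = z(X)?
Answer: -392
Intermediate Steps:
C(X, E) = X
(C(4, 1) - 12)*49 = (4 - 12)*49 = -8*49 = -392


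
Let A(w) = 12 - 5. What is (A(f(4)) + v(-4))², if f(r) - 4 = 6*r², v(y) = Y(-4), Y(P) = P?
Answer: 9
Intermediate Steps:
v(y) = -4
f(r) = 4 + 6*r²
A(w) = 7
(A(f(4)) + v(-4))² = (7 - 4)² = 3² = 9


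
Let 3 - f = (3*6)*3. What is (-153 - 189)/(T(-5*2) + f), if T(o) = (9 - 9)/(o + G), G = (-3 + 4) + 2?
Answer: 114/17 ≈ 6.7059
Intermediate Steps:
G = 3 (G = 1 + 2 = 3)
T(o) = 0 (T(o) = (9 - 9)/(o + 3) = 0/(3 + o) = 0)
f = -51 (f = 3 - 3*6*3 = 3 - 18*3 = 3 - 1*54 = 3 - 54 = -51)
(-153 - 189)/(T(-5*2) + f) = (-153 - 189)/(0 - 51) = -342/(-51) = -342*(-1/51) = 114/17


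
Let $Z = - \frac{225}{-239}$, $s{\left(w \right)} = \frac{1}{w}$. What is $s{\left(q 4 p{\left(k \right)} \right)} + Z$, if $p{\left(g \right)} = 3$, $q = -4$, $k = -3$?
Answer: $\frac{10561}{11472} \approx 0.92059$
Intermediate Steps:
$Z = \frac{225}{239}$ ($Z = \left(-225\right) \left(- \frac{1}{239}\right) = \frac{225}{239} \approx 0.94142$)
$s{\left(q 4 p{\left(k \right)} \right)} + Z = \frac{1}{\left(-4\right) 4 \cdot 3} + \frac{225}{239} = \frac{1}{\left(-16\right) 3} + \frac{225}{239} = \frac{1}{-48} + \frac{225}{239} = - \frac{1}{48} + \frac{225}{239} = \frac{10561}{11472}$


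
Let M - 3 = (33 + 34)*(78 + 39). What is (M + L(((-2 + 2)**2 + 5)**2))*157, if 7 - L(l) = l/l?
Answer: 1232136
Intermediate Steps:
L(l) = 6 (L(l) = 7 - l/l = 7 - 1*1 = 7 - 1 = 6)
M = 7842 (M = 3 + (33 + 34)*(78 + 39) = 3 + 67*117 = 3 + 7839 = 7842)
(M + L(((-2 + 2)**2 + 5)**2))*157 = (7842 + 6)*157 = 7848*157 = 1232136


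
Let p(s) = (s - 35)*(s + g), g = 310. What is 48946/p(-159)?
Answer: -24473/14647 ≈ -1.6709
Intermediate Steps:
p(s) = (-35 + s)*(310 + s) (p(s) = (s - 35)*(s + 310) = (-35 + s)*(310 + s))
48946/p(-159) = 48946/(-10850 + (-159)**2 + 275*(-159)) = 48946/(-10850 + 25281 - 43725) = 48946/(-29294) = 48946*(-1/29294) = -24473/14647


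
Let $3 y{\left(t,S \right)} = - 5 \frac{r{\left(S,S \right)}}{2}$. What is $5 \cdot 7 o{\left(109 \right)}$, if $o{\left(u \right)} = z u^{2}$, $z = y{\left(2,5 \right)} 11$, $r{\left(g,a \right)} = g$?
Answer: $- \frac{114354625}{6} \approx -1.9059 \cdot 10^{7}$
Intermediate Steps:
$y{\left(t,S \right)} = - \frac{5 S}{6}$ ($y{\left(t,S \right)} = \frac{\left(-5\right) \frac{S}{2}}{3} = \frac{\left(- \frac{5}{2}\right) S}{3} = - \frac{5 S}{6}$)
$z = - \frac{275}{6}$ ($z = \left(- \frac{5}{6}\right) 5 \cdot 11 = \left(- \frac{25}{6}\right) 11 = - \frac{275}{6} \approx -45.833$)
$o{\left(u \right)} = - \frac{275 u^{2}}{6}$
$5 \cdot 7 o{\left(109 \right)} = 5 \cdot 7 \left(- \frac{275 \cdot 109^{2}}{6}\right) = 35 \left(\left(- \frac{275}{6}\right) 11881\right) = 35 \left(- \frac{3267275}{6}\right) = - \frac{114354625}{6}$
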